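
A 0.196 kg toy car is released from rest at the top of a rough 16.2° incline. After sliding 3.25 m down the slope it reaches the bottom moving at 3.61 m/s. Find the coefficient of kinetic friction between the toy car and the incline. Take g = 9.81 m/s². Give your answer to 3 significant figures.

Energy balance down the incline: mg L sinθ − ½mv² = μ_k (mg cosθ) L
mgL sinθ = 1.7434 J; ½mv² = 1.2771 J
W_f = 1.7434 − 1.2771 = 0.4663 J
μ_k = W_f/(mg cosθ · L) = 0.4663/(1.846 × 3.25) = 0.07770

μ_k = 0.0777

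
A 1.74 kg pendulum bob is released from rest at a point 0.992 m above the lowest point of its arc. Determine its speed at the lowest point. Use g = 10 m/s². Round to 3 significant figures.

By conservation of mechanical energy, mgh = ½mv²
v = √(2gh) = √(2 × 10 × 0.992) = √19.840 = 4.454 m/s

v = 4.45 m/s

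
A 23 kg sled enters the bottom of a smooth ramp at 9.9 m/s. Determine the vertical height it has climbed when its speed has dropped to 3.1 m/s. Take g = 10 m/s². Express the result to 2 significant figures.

h = 4.4 m

Energy balance between the two points: ½mv₁² = ½mv₂² + mgh
h = (v₁² − v₂²)/(2g) = (9.9² − 3.1²)/(2 × 10) = 4.420 m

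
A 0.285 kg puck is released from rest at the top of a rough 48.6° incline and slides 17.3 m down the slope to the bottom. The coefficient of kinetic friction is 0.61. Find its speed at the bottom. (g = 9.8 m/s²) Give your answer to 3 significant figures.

Work–energy: mg(L sinθ) − μ_k(mg cosθ)L = ½mv²
mgh = mgL sinθ = (0.285)(9.8)(17.3)sin48.6° = 36.245 J
W_f = μ_k mg cosθ · L = (0.61)(0.285)(9.8)cos48.6°·17.3 = 19.49 J
½mv² = 36.245 − 19.49 = 16.753 J
v = √(2 × 16.753/0.285) = 10.84 m/s

v = 10.8 m/s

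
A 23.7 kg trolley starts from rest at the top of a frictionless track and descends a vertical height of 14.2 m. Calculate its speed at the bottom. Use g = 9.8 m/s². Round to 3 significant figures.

v = 16.7 m/s

Mechanical energy is conserved (no friction): mgh = ½mv²
v = √(2gh) = √(2 × 9.8 × 14.2) = √278.32 = 16.68 m/s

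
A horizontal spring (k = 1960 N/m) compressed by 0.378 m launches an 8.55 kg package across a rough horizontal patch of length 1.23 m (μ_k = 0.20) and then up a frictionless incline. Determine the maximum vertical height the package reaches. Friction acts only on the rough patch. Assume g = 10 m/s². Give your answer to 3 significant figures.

h = 1.39 m

Spring energy: E₀ = ½kx² = ½(1960)(0.378)² = 140.03 J
Friction: W_f = μ_k mg d = (0.20)(8.55)(10)(1.23) = 21.03 J
Energy at base of ramp: E = 140.03 − 21.03 = 118.99 J
At max height all remaining energy is PE: mgh = E ⇒ h = E/(mg) = 118.99/(8.55 × 10) = 1.392 m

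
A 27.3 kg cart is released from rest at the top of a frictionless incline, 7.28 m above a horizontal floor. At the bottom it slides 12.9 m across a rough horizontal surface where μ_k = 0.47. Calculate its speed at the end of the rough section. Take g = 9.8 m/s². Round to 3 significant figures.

v = 4.88 m/s

Energy bookkeeping (friction removes W_f = μ_k N d):
mgh = ½mv² + μ_k m g d
W_f = μ_k mg d = (0.47)(27.3)(9.8)(12.9) = 1622 J
½mv² = mgh − W_f = 1947.7 − 1622 = 325.60 J
v = √(2 × 325.60/27.3) = 4.884 m/s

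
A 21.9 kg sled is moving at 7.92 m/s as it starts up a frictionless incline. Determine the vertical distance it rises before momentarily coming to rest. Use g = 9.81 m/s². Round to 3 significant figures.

By energy conservation, ½mv² = mgh
h = v²/(2g) = 7.92²/(2 × 9.81) = 3.197 m

h = 3.20 m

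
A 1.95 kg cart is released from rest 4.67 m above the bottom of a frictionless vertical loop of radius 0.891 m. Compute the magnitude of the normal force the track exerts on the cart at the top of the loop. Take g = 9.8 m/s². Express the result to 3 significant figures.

N = 105 N

Energy from release to top (height 2r): mgh = ½mv_top² + mg(2r)
v_top² = 2g(h − 2r) = 2(9.8)(4.67 − 1.782) = 56.605 m²/s²
At the top, both N and weight point toward the centre: N + mg = mv_top²/r
N = m(v_top²/r − g) = 1.95(56.605/0.891 − 9.8) = 104.8 N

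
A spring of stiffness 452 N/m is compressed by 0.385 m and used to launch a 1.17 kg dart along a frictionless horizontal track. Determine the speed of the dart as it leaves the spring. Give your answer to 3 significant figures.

v = 7.57 m/s

The dart leaves the spring when the spring is at natural length, so ½kx² = ½mv²
v = x√(k/m) = 0.385 × √(452/1.17) = 7.567 m/s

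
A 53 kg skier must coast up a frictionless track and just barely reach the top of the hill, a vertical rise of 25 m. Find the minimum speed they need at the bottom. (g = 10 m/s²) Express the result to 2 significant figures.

At the top they are momentarily at rest, so all KE converts to PE: ½mv² = mgh
v = √(2gh) = √(2 × 10 × 25) = 22.36 m/s

v = 22 m/s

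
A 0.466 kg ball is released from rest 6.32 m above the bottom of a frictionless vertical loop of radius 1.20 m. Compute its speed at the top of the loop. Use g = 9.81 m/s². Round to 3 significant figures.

Energy conservation: mgh = ½mv_top² + mg(2r)
v_top² = 2g(h − 2r) = 2(9.81)(6.32 − 2.400) = 76.91
v_top = 8.770 m/s

v = 8.77 m/s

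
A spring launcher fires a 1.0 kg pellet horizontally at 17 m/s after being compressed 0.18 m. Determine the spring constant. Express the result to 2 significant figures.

k = 8900 N/m

Spring PE at full compression equals KE at release: ½kx² = ½mv²
k = mv²/x² = (1.0)(17)²/(0.18)² = 8920 N/m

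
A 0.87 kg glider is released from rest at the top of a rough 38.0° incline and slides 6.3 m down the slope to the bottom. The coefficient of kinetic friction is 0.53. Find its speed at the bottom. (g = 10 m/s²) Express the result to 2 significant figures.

v = 5.0 m/s

Work–energy: mg(L sinθ) − μ_k(mg cosθ)L = ½mv²
mgh = mgL sinθ = (0.87)(10)(6.3)sin38.0° = 33.744 J
W_f = μ_k mg cosθ · L = (0.53)(0.87)(10)cos38.0°·6.3 = 22.89 J
½mv² = 33.744 − 22.89 = 10.853 J
v = √(2 × 10.853/0.87) = 4.995 m/s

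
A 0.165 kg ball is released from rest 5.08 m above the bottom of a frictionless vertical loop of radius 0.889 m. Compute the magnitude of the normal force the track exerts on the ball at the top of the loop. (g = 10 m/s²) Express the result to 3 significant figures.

N = 10.6 N

Energy from release to top (height 2r): mgh = ½mv_top² + mg(2r)
v_top² = 2g(h − 2r) = 2(10)(5.08 − 1.778) = 66.040 m²/s²
At the top, both N and weight point toward the centre: N + mg = mv_top²/r
N = m(v_top²/r − g) = 0.165(66.040/0.889 − 10) = 10.61 N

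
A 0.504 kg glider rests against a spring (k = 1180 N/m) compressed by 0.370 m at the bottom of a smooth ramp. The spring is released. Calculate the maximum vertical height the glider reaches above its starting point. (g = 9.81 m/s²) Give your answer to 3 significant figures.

h = 16.3 m

All spring PE becomes gravitational PE at the highest point: ½kx² = mgh
h = kx²/(2mg) = (1180)(0.370)²/(2 × 0.504 × 9.81) = 16.34 m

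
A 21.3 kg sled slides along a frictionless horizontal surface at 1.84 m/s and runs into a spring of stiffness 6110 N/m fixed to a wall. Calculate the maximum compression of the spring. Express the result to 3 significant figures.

All KE is stored as spring PE at maximum compression: ½mv² = ½kx²
x = v√(m/k) = 1.84 × √(21.3/6110) = 0.1086 m

x = 0.109 m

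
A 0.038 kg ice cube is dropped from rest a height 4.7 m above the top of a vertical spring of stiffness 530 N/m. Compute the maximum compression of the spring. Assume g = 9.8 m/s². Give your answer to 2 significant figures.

x = 0.082 m

Take the reference level at the top of the uncompressed spring. At max compression the cube has fallen H + x and is momentarily at rest:
mg(H + x) = ½kx²
½(530)x² − (0.038)(9.8)x − (0.038)(9.8)(4.7) = 0
265.0x² − 0.3724x − 1.750 = 0
x = [0.3724 + √(0.1387 + 1855.3)]/(2 × 265.0) = 0.08198 m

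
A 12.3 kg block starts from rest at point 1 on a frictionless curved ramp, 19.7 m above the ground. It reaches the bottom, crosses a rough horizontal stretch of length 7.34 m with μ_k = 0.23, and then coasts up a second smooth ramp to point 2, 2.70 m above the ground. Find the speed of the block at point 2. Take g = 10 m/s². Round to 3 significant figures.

Energy at 1: mgh₁ = (12.3)(10)(19.7) = 2423.1 J
Friction loss: W_f = μ_k mg d = 207.6 J
At 2: ½mv² + mgh₂ = mgh₁ − W_f
½mv² = 2423.1 − 207.6 − 332.10 = 1883.4 J
v = √(2 × 1883.4/12.3) = 17.50 m/s

v = 17.5 m/s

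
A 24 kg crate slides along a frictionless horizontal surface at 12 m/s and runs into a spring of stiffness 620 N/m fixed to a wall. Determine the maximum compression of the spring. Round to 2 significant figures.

At max compression the crate is momentarily at rest: ½mv² = ½kx²
x = v√(m/k) = 12 × √(24/620) = 2.361 m

x = 2.4 m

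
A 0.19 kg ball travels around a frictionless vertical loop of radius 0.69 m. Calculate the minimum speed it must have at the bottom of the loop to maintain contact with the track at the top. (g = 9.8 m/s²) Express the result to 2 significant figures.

v = 5.8 m/s

At the top: mg = mv_top²/r ⇒ v_top² = gr = 6.762 m²/s²
Energy from bottom to top (height 2r): ½mv_bot² = ½mv_top² + mg(2r)
v_bot² = gr + 4gr = 5gr = 33.81
v_bot = √(5gr) = 5.815 m/s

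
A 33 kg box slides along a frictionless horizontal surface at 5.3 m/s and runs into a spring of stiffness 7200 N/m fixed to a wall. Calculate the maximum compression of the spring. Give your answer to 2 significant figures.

All KE is stored as spring PE at maximum compression: ½mv² = ½kx²
x = v√(m/k) = 5.3 × √(33/7200) = 0.3588 m

x = 0.36 m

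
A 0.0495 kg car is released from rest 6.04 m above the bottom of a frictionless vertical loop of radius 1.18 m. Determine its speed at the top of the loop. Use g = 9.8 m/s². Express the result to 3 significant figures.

Energy conservation: mgh = ½mv_top² + mg(2r)
v_top² = 2g(h − 2r) = 2(9.8)(6.04 − 2.360) = 72.13
v_top = 8.493 m/s

v = 8.49 m/s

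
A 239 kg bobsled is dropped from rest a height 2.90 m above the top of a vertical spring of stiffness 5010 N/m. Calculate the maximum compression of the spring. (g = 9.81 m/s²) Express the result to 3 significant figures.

Let x be the compression. The total drop is H + x, and the bobsled is instantaneously at rest at max compression, so energy conservation gives:
mg(H + x) = ½kx²
½(5010)x² − (239)(9.81)x − (239)(9.81)(2.90) = 0
2505x² − 2345x − 6799 = 0
x = [2345 + √(5.497e+06 + 6.8129e+07)]/(2 × 2505) = 2.181 m

x = 2.18 m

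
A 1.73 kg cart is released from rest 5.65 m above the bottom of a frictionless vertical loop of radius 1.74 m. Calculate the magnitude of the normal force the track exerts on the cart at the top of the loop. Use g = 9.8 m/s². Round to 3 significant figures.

N = 25.3 N

Energy from release to top (height 2r): mgh = ½mv_top² + mg(2r)
v_top² = 2g(h − 2r) = 2(9.8)(5.65 − 3.480) = 42.532 m²/s²
At the top, both N and weight point toward the centre: N + mg = mv_top²/r
N = m(v_top²/r − g) = 1.73(42.532/1.74 − 9.8) = 25.33 N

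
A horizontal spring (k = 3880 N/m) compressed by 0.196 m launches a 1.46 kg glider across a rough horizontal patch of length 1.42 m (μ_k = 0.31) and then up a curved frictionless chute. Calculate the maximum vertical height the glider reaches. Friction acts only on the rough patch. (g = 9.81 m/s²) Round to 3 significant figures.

h = 4.76 m

Spring energy: E₀ = ½kx² = ½(3880)(0.196)² = 74.527 J
Friction: W_f = μ_k mg d = (0.31)(1.46)(9.81)(1.42) = 6.305 J
Energy at base of ramp: E = 74.527 − 6.305 = 68.222 J
At max height all remaining energy is PE: mgh = E ⇒ h = E/(mg) = 68.222/(1.46 × 9.81) = 4.763 m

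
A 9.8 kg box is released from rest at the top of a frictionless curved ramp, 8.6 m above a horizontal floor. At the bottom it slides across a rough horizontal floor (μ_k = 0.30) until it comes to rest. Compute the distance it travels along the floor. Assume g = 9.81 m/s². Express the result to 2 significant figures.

Energy at the top = energy at the end + work done against friction:
At rest all PE has been dissipated by friction: mgh = μ_k m g d
d = h/μ_k = 8.6/0.30 = 28.67 m

d = 29 m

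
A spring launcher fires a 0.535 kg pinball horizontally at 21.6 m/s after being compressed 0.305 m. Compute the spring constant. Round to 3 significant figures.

Energy stored in the spring equals the launch KE: ½kx² = ½mv²
k = mv²/x² = (0.535)(21.6)²/(0.305)² = 2683 N/m

k = 2680 N/m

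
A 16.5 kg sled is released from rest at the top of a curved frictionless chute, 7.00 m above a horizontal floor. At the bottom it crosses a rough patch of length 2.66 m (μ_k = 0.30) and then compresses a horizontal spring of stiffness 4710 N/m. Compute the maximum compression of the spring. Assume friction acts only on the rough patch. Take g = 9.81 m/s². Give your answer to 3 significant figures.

x = 0.653 m

Initial energy: E₁ = mgh = (16.5)(9.81)(7.00) = 1133.1 J
Friction removes W_f = μ_k mg d = (0.30)(16.5)(9.81)(2.66) = 129.2 J
Energy reaching the spring: E = 1133.1 − 129.2 = 1003.9 J
At max compression ½kx² = E ⇒ x = √(2E/k) = √(2 × 1003.9/4710) = 0.6529 m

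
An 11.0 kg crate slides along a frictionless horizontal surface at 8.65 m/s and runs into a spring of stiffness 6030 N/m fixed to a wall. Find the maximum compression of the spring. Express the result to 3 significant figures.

x = 0.369 m

Conservation of energy between contact and max compression: ½mv² = ½kx²
x = v√(m/k) = 8.65 × √(11.0/6030) = 0.3694 m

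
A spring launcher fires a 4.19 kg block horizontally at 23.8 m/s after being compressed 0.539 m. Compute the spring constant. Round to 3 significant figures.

k = 8170 N/m

½kx² = ½mv²
k = mv²/x² = (4.19)(23.8)²/(0.539)² = 8169 N/m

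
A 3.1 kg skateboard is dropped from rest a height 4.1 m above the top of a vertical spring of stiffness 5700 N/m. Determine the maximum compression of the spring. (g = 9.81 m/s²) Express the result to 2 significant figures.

x = 0.21 m

Let x be the compression. The total drop is H + x, and the skateboard is instantaneously at rest at max compression, so energy conservation gives:
mg(H + x) = ½kx²
½(5700)x² − (3.1)(9.81)x − (3.1)(9.81)(4.1) = 0
2850x² − 30.41x − 124.7 = 0
x = [30.41 + √(924.8 + 1.4214e+06)]/(2 × 2850) = 0.2146 m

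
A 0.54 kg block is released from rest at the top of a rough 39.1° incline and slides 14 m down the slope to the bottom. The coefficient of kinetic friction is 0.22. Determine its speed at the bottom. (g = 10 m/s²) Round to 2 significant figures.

Work–energy: mg(L sinθ) − μ_k(mg cosθ)L = ½mv²
mgh = mgL sinθ = (0.54)(10)(14)sin39.1° = 47.679 J
W_f = μ_k mg cosθ · L = (0.22)(0.54)(10)cos39.1°·14 = 12.91 J
½mv² = 47.679 − 12.91 = 34.772 J
v = √(2 × 34.772/0.54) = 11.35 m/s

v = 11 m/s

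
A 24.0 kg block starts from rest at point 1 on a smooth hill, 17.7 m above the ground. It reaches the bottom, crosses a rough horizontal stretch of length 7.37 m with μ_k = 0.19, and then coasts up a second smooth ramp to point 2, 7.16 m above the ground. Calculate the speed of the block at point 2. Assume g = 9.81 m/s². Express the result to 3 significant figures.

Energy at 1: mgh₁ = (24.0)(9.81)(17.7) = 4167.3 J
Friction loss: W_f = μ_k mg d = 329.7 J
At 2: ½mv² + mgh₂ = mgh₁ − W_f
½mv² = 4167.3 − 329.7 − 1685.8 = 2151.9 J
v = √(2 × 2151.9/24.0) = 13.39 m/s

v = 13.4 m/s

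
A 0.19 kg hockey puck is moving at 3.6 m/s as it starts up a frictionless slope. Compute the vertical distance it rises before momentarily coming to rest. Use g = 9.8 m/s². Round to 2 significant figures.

h = 0.66 m

Setting KE at the bottom equal to PE gained: ½mv² = mgh
h = v²/(2g) = 3.6²/(2 × 9.8) = 0.6612 m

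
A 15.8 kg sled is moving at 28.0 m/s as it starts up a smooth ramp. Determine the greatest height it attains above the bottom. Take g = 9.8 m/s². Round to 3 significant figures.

By energy conservation, ½mv² = mgh
h = v²/(2g) = 28.0²/(2 × 9.8) = 40.00 m

h = 40.0 m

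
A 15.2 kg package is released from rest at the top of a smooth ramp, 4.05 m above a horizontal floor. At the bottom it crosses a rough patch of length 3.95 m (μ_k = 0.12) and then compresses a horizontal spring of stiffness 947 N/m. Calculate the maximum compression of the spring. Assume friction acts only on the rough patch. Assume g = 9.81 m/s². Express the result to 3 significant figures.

x = 1.06 m

Initial energy: E₁ = mgh = (15.2)(9.81)(4.05) = 603.90 J
Friction removes W_f = μ_k mg d = (0.12)(15.2)(9.81)(3.95) = 70.68 J
Energy reaching the spring: E = 603.90 − 70.68 = 533.22 J
At max compression ½kx² = E ⇒ x = √(2E/k) = √(2 × 533.22/947) = 1.061 m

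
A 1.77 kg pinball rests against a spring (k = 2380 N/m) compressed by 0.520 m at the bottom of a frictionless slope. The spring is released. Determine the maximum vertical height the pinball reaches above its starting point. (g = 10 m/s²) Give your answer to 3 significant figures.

At maximum height the pinball is at rest, so ½kx² = mgh
h = kx²/(2mg) = (2380)(0.520)²/(2 × 1.77 × 10) = 18.18 m

h = 18.2 m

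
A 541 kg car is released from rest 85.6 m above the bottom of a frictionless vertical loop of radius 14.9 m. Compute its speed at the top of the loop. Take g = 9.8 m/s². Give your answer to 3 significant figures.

Energy conservation: mgh = ½mv_top² + mg(2r)
v_top² = 2g(h − 2r) = 2(9.8)(85.6 − 29.80) = 1094
v_top = 33.07 m/s

v = 33.1 m/s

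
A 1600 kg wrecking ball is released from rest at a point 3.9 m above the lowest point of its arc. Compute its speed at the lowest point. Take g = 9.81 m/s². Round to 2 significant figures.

v = 8.7 m/s

Equating total energy at the two states: mgh = ½mv²
The mass cancels from both sides.
v = √(2gh) = √(2 × 9.81 × 3.9) = √76.518 = 8.747 m/s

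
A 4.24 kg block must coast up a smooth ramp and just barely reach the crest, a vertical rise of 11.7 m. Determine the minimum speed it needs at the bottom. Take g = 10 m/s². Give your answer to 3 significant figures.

v = 15.3 m/s

At the top it is momentarily at rest, so all KE converts to PE: ½mv² = mgh
v = √(2gh) = √(2 × 10 × 11.7) = 15.30 m/s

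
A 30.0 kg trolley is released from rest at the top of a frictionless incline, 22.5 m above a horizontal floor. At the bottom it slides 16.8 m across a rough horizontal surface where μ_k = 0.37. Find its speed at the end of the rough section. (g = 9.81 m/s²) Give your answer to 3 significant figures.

v = 17.9 m/s

Energy at the top = energy at the end + work done against friction:
mgh = ½mv² + μ_k m g d
W_f = μ_k mg d = (0.37)(30.0)(9.81)(16.8) = 1829 J
½mv² = mgh − W_f = 6621.8 − 1829 = 4792.4 J
v = √(2 × 4792.4/30.0) = 17.87 m/s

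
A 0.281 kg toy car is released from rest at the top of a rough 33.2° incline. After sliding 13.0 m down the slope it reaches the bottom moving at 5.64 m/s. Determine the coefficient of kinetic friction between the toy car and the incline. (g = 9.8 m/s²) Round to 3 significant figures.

The energy dissipated by friction is the PE lost minus the KE gained:
mgL sinθ = 19.602 J; ½mv² = 4.4692 J
W_f = 19.602 − 4.4692 = 15.13 J
μ_k = W_f/(mg cosθ · L) = 15.13/(2.304 × 13.0) = 0.5052

μ_k = 0.505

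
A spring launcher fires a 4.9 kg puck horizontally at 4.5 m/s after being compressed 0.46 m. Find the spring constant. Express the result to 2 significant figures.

k = 470 N/m

Spring PE at full compression equals KE at release: ½kx² = ½mv²
k = mv²/x² = (4.9)(4.5)²/(0.46)² = 468.9 N/m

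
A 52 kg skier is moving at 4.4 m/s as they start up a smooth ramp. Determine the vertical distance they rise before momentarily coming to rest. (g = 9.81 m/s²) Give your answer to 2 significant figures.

By energy conservation, ½mv² = mgh
h = v²/(2g) = 4.4²/(2 × 9.81) = 0.9867 m

h = 0.99 m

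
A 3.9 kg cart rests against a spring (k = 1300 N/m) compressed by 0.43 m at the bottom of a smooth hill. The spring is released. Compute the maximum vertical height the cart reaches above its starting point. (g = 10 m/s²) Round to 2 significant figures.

All spring PE becomes gravitational PE at the highest point: ½kx² = mgh
h = kx²/(2mg) = (1300)(0.43)²/(2 × 3.9 × 10) = 3.082 m

h = 3.1 m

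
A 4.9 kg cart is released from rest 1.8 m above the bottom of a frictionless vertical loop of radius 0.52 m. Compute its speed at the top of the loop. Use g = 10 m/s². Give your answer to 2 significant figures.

Energy conservation: mgh = ½mv_top² + mg(2r)
v_top² = 2g(h − 2r) = 2(10)(1.8 − 1.040) = 15.20
v_top = 3.899 m/s

v = 3.9 m/s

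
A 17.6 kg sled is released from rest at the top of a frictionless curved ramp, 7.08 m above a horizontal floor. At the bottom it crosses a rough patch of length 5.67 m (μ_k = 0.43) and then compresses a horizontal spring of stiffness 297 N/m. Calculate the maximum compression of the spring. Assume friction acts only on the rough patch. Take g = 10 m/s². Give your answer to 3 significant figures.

x = 2.35 m

Initial energy: E₁ = mgh = (17.6)(10)(7.08) = 1246.1 J
Friction removes W_f = μ_k mg d = (0.43)(17.6)(10)(5.67) = 429.1 J
Energy reaching the spring: E = 1246.1 − 429.1 = 816.97 J
At max compression ½kx² = E ⇒ x = √(2E/k) = √(2 × 816.97/297) = 2.346 m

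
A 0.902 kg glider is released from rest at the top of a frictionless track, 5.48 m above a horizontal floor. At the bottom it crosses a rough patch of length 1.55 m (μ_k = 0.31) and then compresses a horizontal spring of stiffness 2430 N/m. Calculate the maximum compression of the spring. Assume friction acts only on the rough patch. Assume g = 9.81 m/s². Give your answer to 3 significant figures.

x = 0.191 m

Initial energy: E₁ = mgh = (0.902)(9.81)(5.48) = 48.490 J
Friction removes W_f = μ_k mg d = (0.31)(0.902)(9.81)(1.55) = 4.252 J
Energy reaching the spring: E = 48.490 − 4.252 = 44.239 J
At max compression ½kx² = E ⇒ x = √(2E/k) = √(2 × 44.239/2430) = 0.1908 m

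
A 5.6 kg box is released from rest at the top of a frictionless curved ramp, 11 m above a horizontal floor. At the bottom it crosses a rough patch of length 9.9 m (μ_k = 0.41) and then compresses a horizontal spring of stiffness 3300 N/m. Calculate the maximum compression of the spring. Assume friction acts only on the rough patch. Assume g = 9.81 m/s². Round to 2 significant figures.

x = 0.48 m

Initial energy: E₁ = mgh = (5.6)(9.81)(11) = 604.30 J
Friction removes W_f = μ_k mg d = (0.41)(5.6)(9.81)(9.9) = 223.0 J
Energy reaching the spring: E = 604.30 − 223.0 = 381.31 J
At max compression ½kx² = E ⇒ x = √(2E/k) = √(2 × 381.31/3300) = 0.4807 m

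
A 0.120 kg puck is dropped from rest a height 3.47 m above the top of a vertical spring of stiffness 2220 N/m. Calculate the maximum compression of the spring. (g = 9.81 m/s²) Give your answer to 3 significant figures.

x = 0.0612 m

Take the reference level at the top of the uncompressed spring. At max compression the puck has fallen H + x and is momentarily at rest:
mg(H + x) = ½kx²
½(2220)x² − (0.120)(9.81)x − (0.120)(9.81)(3.47) = 0
1110x² − 1.177x − 4.085 = 0
x = [1.177 + √(1.386 + 18137)]/(2 × 1110) = 0.06120 m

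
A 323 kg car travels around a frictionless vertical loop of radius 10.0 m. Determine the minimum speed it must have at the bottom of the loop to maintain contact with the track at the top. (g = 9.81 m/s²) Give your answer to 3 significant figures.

v = 22.1 m/s

At the top: mg = mv_top²/r ⇒ v_top² = gr = 98.10 m²/s²
Energy from bottom to top (height 2r): ½mv_bot² = ½mv_top² + mg(2r)
v_bot² = gr + 4gr = 5gr = 490.5
v_bot = √(5gr) = 22.15 m/s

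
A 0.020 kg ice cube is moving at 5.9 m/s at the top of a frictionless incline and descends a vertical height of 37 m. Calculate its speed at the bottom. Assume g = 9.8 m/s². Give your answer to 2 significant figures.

Mechanical energy is conserved (no friction): ½mv₀² + mgh = ½mv²
v² = v₀² + 2gh = (5.9)² + 2(9.8)(37) = 760.01
v = √760.01 = 27.57 m/s

v = 28 m/s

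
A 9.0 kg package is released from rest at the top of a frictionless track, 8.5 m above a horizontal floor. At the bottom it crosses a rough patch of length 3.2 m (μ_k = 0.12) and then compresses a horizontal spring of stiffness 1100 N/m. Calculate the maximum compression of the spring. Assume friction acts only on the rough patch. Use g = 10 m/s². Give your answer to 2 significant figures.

x = 1.2 m

Initial energy: E₁ = mgh = (9.0)(10)(8.5) = 765.00 J
Friction removes W_f = μ_k mg d = (0.12)(9.0)(10)(3.2) = 34.56 J
Energy reaching the spring: E = 765.00 − 34.56 = 730.44 J
At max compression ½kx² = E ⇒ x = √(2E/k) = √(2 × 730.44/1100) = 1.152 m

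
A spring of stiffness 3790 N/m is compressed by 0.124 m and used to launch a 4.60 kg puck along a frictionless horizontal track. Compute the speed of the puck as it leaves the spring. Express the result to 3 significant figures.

v = 3.56 m/s

Spring PE converts entirely to kinetic energy: ½kx² = ½mv²
v = x√(k/m) = 0.124 × √(3790/4.60) = 3.559 m/s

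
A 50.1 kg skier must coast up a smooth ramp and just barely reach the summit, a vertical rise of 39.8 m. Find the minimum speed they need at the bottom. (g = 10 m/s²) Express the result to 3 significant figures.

v = 28.2 m/s

At the top they are momentarily at rest, so all KE converts to PE: ½mv² = mgh
v = √(2gh) = √(2 × 10 × 39.8) = 28.21 m/s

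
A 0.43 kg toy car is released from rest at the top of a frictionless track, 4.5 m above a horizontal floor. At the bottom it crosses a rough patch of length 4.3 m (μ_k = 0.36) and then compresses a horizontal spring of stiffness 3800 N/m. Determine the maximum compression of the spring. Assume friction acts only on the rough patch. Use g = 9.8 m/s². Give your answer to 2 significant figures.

x = 0.081 m

Initial energy: E₁ = mgh = (0.43)(9.8)(4.5) = 18.963 J
Friction removes W_f = μ_k mg d = (0.36)(0.43)(9.8)(4.3) = 6.523 J
Energy reaching the spring: E = 18.963 − 6.523 = 12.440 J
At max compression ½kx² = E ⇒ x = √(2E/k) = √(2 × 12.440/3800) = 0.08091 m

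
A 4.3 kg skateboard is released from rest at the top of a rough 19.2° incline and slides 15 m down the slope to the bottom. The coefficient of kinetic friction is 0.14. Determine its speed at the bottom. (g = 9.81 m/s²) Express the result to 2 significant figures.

Work–energy: mg(L sinθ) − μ_k(mg cosθ)L = ½mv²
mgh = mgL sinθ = (4.3)(9.81)(15)sin19.2° = 208.09 J
W_f = μ_k mg cosθ · L = (0.14)(4.3)(9.81)cos19.2°·15 = 83.66 J
½mv² = 208.09 − 83.66 = 124.43 J
v = √(2 × 124.43/4.3) = 7.608 m/s

v = 7.6 m/s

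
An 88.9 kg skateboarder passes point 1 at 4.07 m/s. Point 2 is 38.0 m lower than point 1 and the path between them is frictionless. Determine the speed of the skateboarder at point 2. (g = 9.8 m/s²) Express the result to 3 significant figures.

v = 27.6 m/s

By conservation of mechanical energy, ½mv₀² + mgh = ½mv²
v² = v₀² + 2gh = (4.07)² + 2(9.8)(38.0) = 761.36
v = √761.36 = 27.59 m/s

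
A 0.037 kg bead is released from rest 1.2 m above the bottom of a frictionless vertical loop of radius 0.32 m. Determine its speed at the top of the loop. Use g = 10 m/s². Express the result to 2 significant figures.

v = 3.3 m/s

Energy conservation: mgh = ½mv_top² + mg(2r)
v_top² = 2g(h − 2r) = 2(10)(1.2 − 0.6400) = 11.20
v_top = 3.347 m/s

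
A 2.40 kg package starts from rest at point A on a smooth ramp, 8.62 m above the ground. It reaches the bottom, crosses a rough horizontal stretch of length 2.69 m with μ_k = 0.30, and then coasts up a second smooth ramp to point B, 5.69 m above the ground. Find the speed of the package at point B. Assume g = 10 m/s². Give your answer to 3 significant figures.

v = 6.52 m/s

Energy at A: mgh₁ = (2.40)(10)(8.62) = 206.88 J
Friction loss: W_f = μ_k mg d = 19.37 J
At B: ½mv² + mgh₂ = mgh₁ − W_f
½mv² = 206.88 − 19.37 − 136.56 = 50.952 J
v = √(2 × 50.952/2.40) = 6.516 m/s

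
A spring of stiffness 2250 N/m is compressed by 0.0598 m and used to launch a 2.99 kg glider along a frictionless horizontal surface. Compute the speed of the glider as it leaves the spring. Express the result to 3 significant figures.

Spring PE converts entirely to kinetic energy: ½kx² = ½mv²
v = x√(k/m) = 0.0598 × √(2250/2.99) = 1.640 m/s

v = 1.64 m/s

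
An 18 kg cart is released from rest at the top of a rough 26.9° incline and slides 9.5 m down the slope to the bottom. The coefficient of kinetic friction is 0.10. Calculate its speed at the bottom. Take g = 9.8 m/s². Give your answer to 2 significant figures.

v = 8.2 m/s

Energy: mgh = ½mv² + W_f, with h = L sinθ and W_f = μ_k (mg cosθ) L
mgh = mgL sinθ = (18)(9.8)(9.5)sin26.9° = 758.19 J
W_f = μ_k mg cosθ · L = (0.10)(18)(9.8)cos26.9°·9.5 = 149.4 J
½mv² = 758.19 − 149.4 = 608.74 J
v = √(2 × 608.74/18) = 8.224 m/s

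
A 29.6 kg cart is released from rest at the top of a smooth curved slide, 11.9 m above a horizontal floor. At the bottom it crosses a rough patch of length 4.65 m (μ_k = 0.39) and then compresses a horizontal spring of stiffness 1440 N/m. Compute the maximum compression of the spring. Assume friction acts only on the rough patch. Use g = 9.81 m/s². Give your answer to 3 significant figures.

x = 2.02 m

Initial energy: E₁ = mgh = (29.6)(9.81)(11.9) = 3455.5 J
Friction removes W_f = μ_k mg d = (0.39)(29.6)(9.81)(4.65) = 526.6 J
Energy reaching the spring: E = 3455.5 − 526.6 = 2928.9 J
At max compression ½kx² = E ⇒ x = √(2E/k) = √(2 × 2928.9/1440) = 2.017 m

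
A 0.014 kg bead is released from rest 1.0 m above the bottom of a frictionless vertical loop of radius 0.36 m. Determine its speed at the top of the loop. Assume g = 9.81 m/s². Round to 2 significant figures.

v = 2.3 m/s

Energy conservation: mgh = ½mv_top² + mg(2r)
v_top² = 2g(h − 2r) = 2(9.81)(1.0 − 0.7200) = 5.494
v_top = 2.344 m/s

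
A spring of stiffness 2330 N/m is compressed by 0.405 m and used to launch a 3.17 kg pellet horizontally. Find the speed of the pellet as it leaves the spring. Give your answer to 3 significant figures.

v = 11.0 m/s

Spring PE converts entirely to kinetic energy: ½kx² = ½mv²
v = x√(k/m) = 0.405 × √(2330/3.17) = 10.98 m/s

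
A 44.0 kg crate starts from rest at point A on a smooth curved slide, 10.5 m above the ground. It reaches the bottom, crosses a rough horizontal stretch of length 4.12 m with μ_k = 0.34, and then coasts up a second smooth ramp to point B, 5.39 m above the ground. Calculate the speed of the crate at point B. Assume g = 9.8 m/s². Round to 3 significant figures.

v = 8.53 m/s

Energy at A: mgh₁ = (44.0)(9.8)(10.5) = 4527.6 J
Friction loss: W_f = μ_k mg d = 604.0 J
At B: ½mv² + mgh₂ = mgh₁ − W_f
½mv² = 4527.6 − 604.0 − 2324.2 = 1599.4 J
v = √(2 × 1599.4/44.0) = 8.526 m/s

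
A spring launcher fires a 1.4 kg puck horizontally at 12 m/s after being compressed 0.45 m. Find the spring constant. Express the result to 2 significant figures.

k = 1000 N/m

Energy stored in the spring equals the launch KE: ½kx² = ½mv²
k = mv²/x² = (1.4)(12)²/(0.45)² = 995.6 N/m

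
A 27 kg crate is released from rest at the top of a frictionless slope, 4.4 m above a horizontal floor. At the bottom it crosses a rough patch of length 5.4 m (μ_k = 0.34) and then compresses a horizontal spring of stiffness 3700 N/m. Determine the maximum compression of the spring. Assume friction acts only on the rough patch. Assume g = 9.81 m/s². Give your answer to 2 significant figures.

Initial energy: E₁ = mgh = (27)(9.81)(4.4) = 1165.4 J
Friction removes W_f = μ_k mg d = (0.34)(27)(9.81)(5.4) = 486.3 J
Energy reaching the spring: E = 1165.4 − 486.3 = 679.13 J
At max compression ½kx² = E ⇒ x = √(2E/k) = √(2 × 679.13/3700) = 0.6059 m

x = 0.61 m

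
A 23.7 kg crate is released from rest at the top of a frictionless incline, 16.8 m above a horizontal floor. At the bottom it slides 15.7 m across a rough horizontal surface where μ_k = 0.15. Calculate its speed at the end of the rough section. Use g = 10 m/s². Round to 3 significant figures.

Applying the work–energy principle:
mgh = ½mv² + μ_k m g d
W_f = μ_k mg d = (0.15)(23.7)(10)(15.7) = 558.1 J
½mv² = mgh − W_f = 3981.6 − 558.1 = 3423.5 J
v = √(2 × 3423.5/23.7) = 17.00 m/s

v = 17.0 m/s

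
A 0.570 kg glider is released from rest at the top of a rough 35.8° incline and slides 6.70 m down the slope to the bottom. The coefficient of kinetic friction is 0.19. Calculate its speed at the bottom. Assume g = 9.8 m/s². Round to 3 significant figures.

v = 7.52 m/s

Taking the bottom as reference, mgh = ½mv² + μ_k N L with h = L sinθ, N = mg cosθ:
mgh = mgL sinθ = (0.570)(9.8)(6.70)sin35.8° = 21.893 J
W_f = μ_k mg cosθ · L = (0.19)(0.570)(9.8)cos35.8°·6.70 = 5.767 J
½mv² = 21.893 − 5.767 = 16.125 J
v = √(2 × 16.125/0.570) = 7.522 m/s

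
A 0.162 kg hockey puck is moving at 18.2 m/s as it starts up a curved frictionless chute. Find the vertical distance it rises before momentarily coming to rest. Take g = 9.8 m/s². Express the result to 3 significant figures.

Setting KE at the bottom equal to PE gained: ½mv² = mgh
h = v²/(2g) = 18.2²/(2 × 9.8) = 16.90 m

h = 16.9 m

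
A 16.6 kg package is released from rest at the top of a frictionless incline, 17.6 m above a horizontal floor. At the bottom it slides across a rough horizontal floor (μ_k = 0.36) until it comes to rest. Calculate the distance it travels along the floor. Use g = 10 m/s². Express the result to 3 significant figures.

Applying the work–energy principle:
At rest all PE has been dissipated by friction: mgh = μ_k m g d
d = h/μ_k = 17.6/0.36 = 48.89 m

d = 48.9 m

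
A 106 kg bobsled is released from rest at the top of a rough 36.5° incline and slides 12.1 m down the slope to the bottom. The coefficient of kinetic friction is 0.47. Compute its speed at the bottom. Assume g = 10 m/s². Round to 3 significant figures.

v = 7.25 m/s

Energy: mgh = ½mv² + W_f, with h = L sinθ and W_f = μ_k (mg cosθ) L
mgh = mgL sinθ = (106)(10)(12.1)sin36.5° = 7629.2 J
W_f = μ_k mg cosθ · L = (0.47)(106)(10)cos36.5°·12.1 = 4846 J
½mv² = 7629.2 − 4846 = 2783.4 J
v = √(2 × 2783.4/106) = 7.247 m/s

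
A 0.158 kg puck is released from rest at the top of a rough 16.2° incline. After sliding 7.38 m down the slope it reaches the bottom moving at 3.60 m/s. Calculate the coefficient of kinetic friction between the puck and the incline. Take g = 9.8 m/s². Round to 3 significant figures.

mgh = ½mv² + μ_k (mg cosθ) L, with h = L sinθ
mgL sinθ = 3.1881 J; ½mv² = 1.0238 J
W_f = 3.1881 − 1.0238 = 2.164 J
μ_k = W_f/(mg cosθ · L) = 2.164/(1.487 × 7.38) = 0.1972

μ_k = 0.197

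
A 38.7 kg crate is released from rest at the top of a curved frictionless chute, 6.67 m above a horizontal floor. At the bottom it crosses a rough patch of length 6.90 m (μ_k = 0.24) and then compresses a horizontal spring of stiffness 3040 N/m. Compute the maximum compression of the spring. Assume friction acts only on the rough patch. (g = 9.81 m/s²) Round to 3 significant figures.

x = 1.12 m

Initial energy: E₁ = mgh = (38.7)(9.81)(6.67) = 2532.2 J
Friction removes W_f = μ_k mg d = (0.24)(38.7)(9.81)(6.90) = 628.7 J
Energy reaching the spring: E = 2532.2 − 628.7 = 1903.6 J
At max compression ½kx² = E ⇒ x = √(2E/k) = √(2 × 1903.6/3040) = 1.119 m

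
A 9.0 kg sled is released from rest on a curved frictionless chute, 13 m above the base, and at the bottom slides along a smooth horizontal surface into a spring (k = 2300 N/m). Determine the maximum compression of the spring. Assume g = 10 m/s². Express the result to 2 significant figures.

Gravitational PE at the top equals spring PE at max compression: mgh = ½kx²
x = √(2mgh/k) = √(2 × 9.0 × 10 × 13 / 2300) = 1.009 m

x = 1.0 m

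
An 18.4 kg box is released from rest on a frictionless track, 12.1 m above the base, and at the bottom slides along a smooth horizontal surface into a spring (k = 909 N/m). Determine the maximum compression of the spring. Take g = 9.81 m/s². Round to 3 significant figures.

At max compression the box is momentarily at rest: mgh = ½kx²
x = √(2mgh/k) = √(2 × 18.4 × 9.81 × 12.1 / 909) = 2.192 m

x = 2.19 m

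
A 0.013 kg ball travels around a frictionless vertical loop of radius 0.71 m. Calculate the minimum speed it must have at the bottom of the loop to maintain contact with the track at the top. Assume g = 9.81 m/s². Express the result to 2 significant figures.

v = 5.9 m/s

At the top: mg = mv_top²/r ⇒ v_top² = gr = 6.965 m²/s²
Energy from bottom to top (height 2r): ½mv_bot² = ½mv_top² + mg(2r)
v_bot² = gr + 4gr = 5gr = 34.83
v_bot = √(5gr) = 5.901 m/s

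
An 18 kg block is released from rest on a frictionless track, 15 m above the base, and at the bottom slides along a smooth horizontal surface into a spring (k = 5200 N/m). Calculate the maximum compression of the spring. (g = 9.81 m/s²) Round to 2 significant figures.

Energy conservation (no friction) from release to max compression: mgh = ½kx²
x = √(2mgh/k) = √(2 × 18 × 9.81 × 15 / 5200) = 1.009 m

x = 1.0 m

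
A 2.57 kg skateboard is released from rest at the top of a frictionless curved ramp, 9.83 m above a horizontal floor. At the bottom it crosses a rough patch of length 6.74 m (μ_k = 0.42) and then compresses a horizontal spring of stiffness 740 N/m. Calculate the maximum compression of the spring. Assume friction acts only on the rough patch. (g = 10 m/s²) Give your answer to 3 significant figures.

x = 0.697 m

Initial energy: E₁ = mgh = (2.57)(10)(9.83) = 252.63 J
Friction removes W_f = μ_k mg d = (0.42)(2.57)(10)(6.74) = 72.75 J
Energy reaching the spring: E = 252.63 − 72.75 = 179.88 J
At max compression ½kx² = E ⇒ x = √(2E/k) = √(2 × 179.88/740) = 0.6973 m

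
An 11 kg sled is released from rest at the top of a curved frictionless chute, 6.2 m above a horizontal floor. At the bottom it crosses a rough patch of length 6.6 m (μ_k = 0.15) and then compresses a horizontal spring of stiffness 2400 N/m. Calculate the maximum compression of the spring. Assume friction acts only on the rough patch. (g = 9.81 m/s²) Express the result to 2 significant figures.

Initial energy: E₁ = mgh = (11)(9.81)(6.2) = 669.04 J
Friction removes W_f = μ_k mg d = (0.15)(11)(9.81)(6.6) = 106.8 J
Energy reaching the spring: E = 669.04 − 106.8 = 562.21 J
At max compression ½kx² = E ⇒ x = √(2E/k) = √(2 × 562.21/2400) = 0.6845 m

x = 0.68 m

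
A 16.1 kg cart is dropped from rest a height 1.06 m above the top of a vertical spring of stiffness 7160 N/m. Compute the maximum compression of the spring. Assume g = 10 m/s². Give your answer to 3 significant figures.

x = 0.242 m

Let x be the compression. The total drop is H + x, and the cart is instantaneously at rest at max compression, so energy conservation gives:
mg(H + x) = ½kx²
½(7160)x² − (16.1)(10)x − (16.1)(10)(1.06) = 0
3580x² − 161.0x − 170.7 = 0
x = [161.0 + √(25921 + 2.4439e+06)]/(2 × 3580) = 0.2420 m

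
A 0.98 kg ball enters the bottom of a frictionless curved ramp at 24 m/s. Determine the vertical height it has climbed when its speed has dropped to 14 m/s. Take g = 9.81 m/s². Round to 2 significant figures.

h = 19 m

Energy balance between the two points: ½mv₁² = ½mv₂² + mgh
h = (v₁² − v₂²)/(2g) = (24² − 14²)/(2 × 9.81) = 19.37 m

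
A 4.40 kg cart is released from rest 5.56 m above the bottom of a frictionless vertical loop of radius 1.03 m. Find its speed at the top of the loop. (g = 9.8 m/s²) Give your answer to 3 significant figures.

Energy conservation: mgh = ½mv_top² + mg(2r)
v_top² = 2g(h − 2r) = 2(9.8)(5.56 − 2.060) = 68.60
v_top = 8.283 m/s

v = 8.28 m/s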